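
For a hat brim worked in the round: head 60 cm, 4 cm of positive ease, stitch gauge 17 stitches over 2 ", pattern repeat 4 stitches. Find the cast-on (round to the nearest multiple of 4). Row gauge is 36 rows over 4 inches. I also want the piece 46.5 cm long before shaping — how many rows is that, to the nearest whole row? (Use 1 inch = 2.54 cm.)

Finished = 60 + 4 = 64 cm.
64 cm × 1/2.54 = 25.20 inches.
17/2 = 8.5 sts per in; 25.20 × 8.5 = 214.17 sts.
Nearest multiple of 4 → 216.
46.5 cm = 18.31 inches; × 9 = 164.76 → 165 rows.

Cast on 216 stitches; work 165 rows.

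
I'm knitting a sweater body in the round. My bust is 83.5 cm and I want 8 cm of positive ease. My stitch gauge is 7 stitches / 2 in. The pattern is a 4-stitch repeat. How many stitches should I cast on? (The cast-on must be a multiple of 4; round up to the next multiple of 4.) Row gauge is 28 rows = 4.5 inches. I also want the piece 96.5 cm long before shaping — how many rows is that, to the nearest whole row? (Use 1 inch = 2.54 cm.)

Finished = 83.5 + 8 = 91.5 cm.
91.5 cm × 1/2.54 = 36.02 inches.
7/2 = 3.5 sts per in; 36.02 × 3.5 = 126.08 sts.
Next multiple of 4 → 128.
96.5 cm = 37.99 inches; × 6.222 = 236.40 → 236 rows.

Cast on 128 stitches; work 236 rows.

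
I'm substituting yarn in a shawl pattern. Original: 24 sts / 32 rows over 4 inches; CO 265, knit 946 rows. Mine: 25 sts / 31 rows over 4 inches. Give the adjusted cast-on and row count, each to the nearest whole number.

Stitches: 265 × 25/24 = 276.04 → 276.
Rows: 946 × 31/32 = 916.44 → 916.

Cast on 276 stitches; work 916 rows.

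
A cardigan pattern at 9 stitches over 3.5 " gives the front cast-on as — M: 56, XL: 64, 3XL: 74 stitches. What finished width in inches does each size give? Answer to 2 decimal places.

9/3.5 = 2.571 sts per in.
M: 56 / 2.571 = 21.778 → 21.78 in.
XL: 64 / 2.571 = 24.889 → 24.89 in.
3XL: 74 / 2.571 = 28.778 → 28.78 in.

M 21.78 inches; XL 24.89 inches; 3XL 28.78 inches.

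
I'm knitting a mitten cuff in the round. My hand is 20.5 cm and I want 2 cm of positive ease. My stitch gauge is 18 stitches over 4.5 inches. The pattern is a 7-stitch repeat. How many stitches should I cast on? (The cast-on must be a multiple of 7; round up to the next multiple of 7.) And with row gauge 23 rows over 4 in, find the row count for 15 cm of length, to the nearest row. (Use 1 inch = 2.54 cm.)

Finished = 20.5 + 2 = 22.5 cm.
22.5 cm × 1/2.54 = 8.86 inches.
18/4.5 = 4 sts per in; 8.86 × 4 = 35.43 sts.
Next multiple of 7 → 42.
15 cm = 5.91 inches; × 5.75 = 33.96 → 34 rows.

Cast on 42 stitches; work 34 rows.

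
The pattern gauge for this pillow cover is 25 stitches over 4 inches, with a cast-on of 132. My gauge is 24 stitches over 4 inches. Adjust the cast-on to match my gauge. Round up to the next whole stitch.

CO 127 sts.

Scale factor = 24 / 25 = 0.960.
132 × 24 / 25 = 126.72 sts.
→ 127 sts.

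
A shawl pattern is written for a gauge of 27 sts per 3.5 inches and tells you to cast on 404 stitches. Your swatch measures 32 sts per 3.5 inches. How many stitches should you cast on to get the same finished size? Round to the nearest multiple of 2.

Scale factor = 32 / 27 = 1.185.
404 × 32 / 27 = 478.81 sts.
→ 478 sts.

478 stitches.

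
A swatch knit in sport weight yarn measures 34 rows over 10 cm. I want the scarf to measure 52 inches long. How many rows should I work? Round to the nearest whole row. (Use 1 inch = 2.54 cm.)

449 rows.

52 in = 132.08 cm.
34 rows / 10 cm = 3.4 rows per cm.
132.08 × 3.4 = 449.07 rows.
Round to nearest → 449.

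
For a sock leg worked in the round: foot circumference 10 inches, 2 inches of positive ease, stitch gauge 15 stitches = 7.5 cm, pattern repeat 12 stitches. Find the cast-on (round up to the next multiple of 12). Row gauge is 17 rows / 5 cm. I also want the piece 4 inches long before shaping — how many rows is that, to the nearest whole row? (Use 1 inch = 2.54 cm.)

Finished = 10 + 2 = 12 inches.
12 inches × 2.54 = 30.48 cm.
15/7.5 = 2 sts per cm; 30.48 × 2 = 60.96 sts.
Next multiple of 12 → 72.
4 inches = 10.16 cm; × 3.4 = 34.54 → 35 rows.

Cast on 72 stitches; work 35 rows.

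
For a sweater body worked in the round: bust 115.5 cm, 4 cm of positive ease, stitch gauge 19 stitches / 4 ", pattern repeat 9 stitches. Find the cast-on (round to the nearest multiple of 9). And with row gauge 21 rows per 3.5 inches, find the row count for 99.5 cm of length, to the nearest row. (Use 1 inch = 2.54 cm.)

Cast on 225 stitches; work 235 rows.

Finished = 115.5 + 4 = 119.5 cm.
119.5 cm × 1/2.54 = 47.05 inches.
19/4 = 4.75 sts per in; 47.05 × 4.75 = 223.47 sts.
Nearest multiple of 9 → 225.
99.5 cm = 39.17 inches; × 6 = 235.04 → 235 rows.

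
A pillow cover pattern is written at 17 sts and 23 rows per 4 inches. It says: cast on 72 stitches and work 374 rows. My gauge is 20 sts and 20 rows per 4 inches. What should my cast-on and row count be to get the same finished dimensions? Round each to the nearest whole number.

Cast on 85 stitches; work 325 rows.

Stitches: 72 × 20/17 = 84.71 → 85.
Rows: 374 × 20/23 = 325.22 → 325.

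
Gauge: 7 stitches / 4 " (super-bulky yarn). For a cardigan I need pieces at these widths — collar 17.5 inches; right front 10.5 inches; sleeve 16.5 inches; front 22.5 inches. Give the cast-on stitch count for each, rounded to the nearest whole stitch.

collar 31; right front 18; sleeve 29; front 39.

Rate = 7/4 = 1.75 sts per in.
collar: 17.5 × 1.75 = 30.62 → 31.
right front: 10.5 × 1.75 = 18.38 → 18.
sleeve: 16.5 × 1.75 = 28.88 → 29.
front: 22.5 × 1.75 = 39.38 → 39.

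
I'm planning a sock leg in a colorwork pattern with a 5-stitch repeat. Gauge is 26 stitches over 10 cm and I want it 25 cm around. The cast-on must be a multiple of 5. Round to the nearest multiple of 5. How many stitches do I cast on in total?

Cast on 65 stitches.

26 / 10 = 2.6 sts per cm.
25 × 2.6 = 65.00 sts.
Nearest multiple of 5: 65.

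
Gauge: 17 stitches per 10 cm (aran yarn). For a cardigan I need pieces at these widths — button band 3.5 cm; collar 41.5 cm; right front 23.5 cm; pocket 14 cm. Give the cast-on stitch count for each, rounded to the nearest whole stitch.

Rate = 17/10 = 1.7 sts per cm.
button band: 3.5 × 1.7 = 5.95 → 6.
collar: 41.5 × 1.7 = 70.55 → 71.
right front: 23.5 × 1.7 = 39.95 → 40.
pocket: 14 × 1.7 = 23.80 → 24.

button band 6; collar 71; right front 40; pocket 24.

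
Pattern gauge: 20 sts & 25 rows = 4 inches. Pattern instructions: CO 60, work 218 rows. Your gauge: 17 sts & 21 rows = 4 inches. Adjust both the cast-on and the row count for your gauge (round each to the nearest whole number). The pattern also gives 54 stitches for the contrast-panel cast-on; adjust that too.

Cast on 51 stitches; work 183 rows; contrast-panel cast-on 46 stitches.

Stitches: 60 × 17/20 = 51.00 → 51.
Rows: 218 × 21/25 = 183.12 → 183.
contrast-panel cast-on: 54 × 17/20 = 45.90 → 46.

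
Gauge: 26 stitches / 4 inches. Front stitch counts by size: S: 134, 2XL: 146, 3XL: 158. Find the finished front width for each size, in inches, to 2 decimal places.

S 20.62 inches; 2XL 22.46 inches; 3XL 24.31 inches.

26/4 = 6.5 sts per in.
S: 134 / 6.5 = 20.615 → 20.62 in.
2XL: 146 / 6.5 = 22.462 → 22.46 in.
3XL: 158 / 6.5 = 24.308 → 24.31 in.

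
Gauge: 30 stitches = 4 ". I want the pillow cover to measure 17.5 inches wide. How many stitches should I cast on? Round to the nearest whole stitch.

30 stitches / 4 in = 7.5 stitches per inch.
17.5 × 7.5 = 131.25 stitches.
Round to nearest → 131.

CO 131 sts.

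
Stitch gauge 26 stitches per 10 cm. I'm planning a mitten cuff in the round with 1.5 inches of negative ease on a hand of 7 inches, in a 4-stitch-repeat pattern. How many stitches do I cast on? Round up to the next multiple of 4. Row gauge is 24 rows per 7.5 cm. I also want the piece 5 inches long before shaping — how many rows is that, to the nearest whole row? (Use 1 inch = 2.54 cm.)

Cast on 40 stitches; work 41 rows.

Finished = 7 − 1.5 = 5.5 inches.
5.5 inches × 2.54 = 13.97 cm.
26/10 = 2.6 sts per cm; 13.97 × 2.6 = 36.32 sts.
Next multiple of 4 → 40.
5 inches = 12.70 cm; × 3.2 = 40.64 → 41 rows.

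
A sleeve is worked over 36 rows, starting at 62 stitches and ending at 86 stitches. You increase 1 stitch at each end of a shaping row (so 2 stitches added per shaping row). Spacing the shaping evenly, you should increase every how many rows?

Stitches to add: |86 − 62| = 24.
Shaping rows needed: 24 / 2 = 12.
36 rows / 12 = every 3 rows.

Increase every 3rd row.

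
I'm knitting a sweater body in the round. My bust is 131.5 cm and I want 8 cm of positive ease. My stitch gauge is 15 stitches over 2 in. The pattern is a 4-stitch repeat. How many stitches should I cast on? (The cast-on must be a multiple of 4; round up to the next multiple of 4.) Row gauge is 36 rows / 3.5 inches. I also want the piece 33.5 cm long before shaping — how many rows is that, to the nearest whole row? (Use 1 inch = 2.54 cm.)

Cast on 412 stitches; work 136 rows.

Finished = 131.5 + 8 = 139.5 cm.
139.5 cm × 1/2.54 = 54.92 inches.
15/2 = 7.5 sts per in; 54.92 × 7.5 = 411.91 sts.
Next multiple of 4 → 412.
33.5 cm = 13.19 inches; × 10.286 = 135.66 → 136 rows.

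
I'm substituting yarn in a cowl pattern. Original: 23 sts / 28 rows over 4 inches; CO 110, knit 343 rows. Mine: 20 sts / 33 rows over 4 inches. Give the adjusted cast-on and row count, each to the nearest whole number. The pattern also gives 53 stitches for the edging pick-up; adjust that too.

Cast on 96 stitches; work 404 rows; edging pick-up 46 stitches.

Stitches: 110 × 20/23 = 95.65 → 96.
Rows: 343 × 33/28 = 404.25 → 404.
edging pick-up: 53 × 20/23 = 46.09 → 46.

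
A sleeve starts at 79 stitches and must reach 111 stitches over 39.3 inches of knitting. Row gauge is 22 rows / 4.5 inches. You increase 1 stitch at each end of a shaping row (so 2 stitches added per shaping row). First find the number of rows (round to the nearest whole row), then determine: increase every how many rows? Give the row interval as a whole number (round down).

Rows = 39.3 × 4.889 = 192.1 → 192 rows.
Stitches to add: 32 → 16 shaping rows (at 2 st each).
192 / 16 = 12.00 → every 12 rows.

Increase every 12th row.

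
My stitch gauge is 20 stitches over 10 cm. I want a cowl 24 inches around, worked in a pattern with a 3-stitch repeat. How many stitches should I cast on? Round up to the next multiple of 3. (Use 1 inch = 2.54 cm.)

Cast on 123 stitches.

24 in = 24 × 2.54 = 60.96 cm.
20 / 10 = 2 sts/cm.
60.96 × 2 = 121.92 sts.
→ 123.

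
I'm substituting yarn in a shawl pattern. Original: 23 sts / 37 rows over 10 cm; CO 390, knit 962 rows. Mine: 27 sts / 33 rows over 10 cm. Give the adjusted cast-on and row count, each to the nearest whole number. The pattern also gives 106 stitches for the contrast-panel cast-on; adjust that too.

Stitches: 390 × 27/23 = 457.83 → 458.
Rows: 962 × 33/37 = 858.00 → 858.
contrast-panel cast-on: 106 × 27/23 = 124.43 → 124.

Cast on 458 stitches; work 858 rows; contrast-panel cast-on 124 stitches.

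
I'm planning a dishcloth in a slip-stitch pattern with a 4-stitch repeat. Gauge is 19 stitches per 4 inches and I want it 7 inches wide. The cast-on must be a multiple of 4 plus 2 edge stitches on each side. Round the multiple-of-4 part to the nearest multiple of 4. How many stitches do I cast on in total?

Cast on 32 stitches.

19 / 4 = 4.75 sts per inch.
7 × 4.75 = 33.25 sts.
Less 4 edge sts → 29.25 for the repeat.
Nearest multiple of 4: 28.
Add back 4 edge sts → 32.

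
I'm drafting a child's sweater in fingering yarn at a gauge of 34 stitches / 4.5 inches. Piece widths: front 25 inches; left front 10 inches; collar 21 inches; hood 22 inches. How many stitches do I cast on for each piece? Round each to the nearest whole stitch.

front 189; left front 76; collar 159; hood 166.

Rate = 34/4.5 = 7.556 sts per in.
front: 25 × 7.556 = 188.89 → 189.
left front: 10 × 7.556 = 75.56 → 76.
collar: 21 × 7.556 = 158.67 → 159.
hood: 22 × 7.556 = 166.22 → 166.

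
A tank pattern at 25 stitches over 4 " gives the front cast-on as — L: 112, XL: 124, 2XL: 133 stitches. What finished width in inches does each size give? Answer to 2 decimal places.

L 17.92 inches; XL 19.84 inches; 2XL 21.28 inches.

25/4 = 6.25 sts per in.
L: 112 / 6.25 = 17.920 → 17.92 in.
XL: 124 / 6.25 = 19.840 → 19.84 in.
2XL: 133 / 6.25 = 21.280 → 21.28 in.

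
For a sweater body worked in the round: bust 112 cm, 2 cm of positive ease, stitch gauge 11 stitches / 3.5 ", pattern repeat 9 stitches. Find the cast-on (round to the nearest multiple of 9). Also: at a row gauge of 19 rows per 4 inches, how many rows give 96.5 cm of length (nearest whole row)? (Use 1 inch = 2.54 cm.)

Finished = 112 + 2 = 114 cm.
114 cm × 1/2.54 = 44.88 inches.
11/3.5 = 3.143 sts per in; 44.88 × 3.143 = 141.06 sts.
Nearest multiple of 9 → 144.
96.5 cm = 37.99 inches; × 4.75 = 180.46 → 180 rows.

Cast on 144 stitches; work 180 rows.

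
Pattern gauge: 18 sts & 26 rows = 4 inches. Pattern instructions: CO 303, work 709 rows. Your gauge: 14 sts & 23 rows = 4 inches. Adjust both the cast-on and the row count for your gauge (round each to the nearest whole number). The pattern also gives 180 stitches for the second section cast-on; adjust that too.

Stitches: 303 × 14/18 = 235.67 → 236.
Rows: 709 × 23/26 = 627.19 → 627.
second section cast-on: 180 × 14/18 = 140.00 → 140.

Cast on 236 stitches; work 627 rows; second section cast-on 140 stitches.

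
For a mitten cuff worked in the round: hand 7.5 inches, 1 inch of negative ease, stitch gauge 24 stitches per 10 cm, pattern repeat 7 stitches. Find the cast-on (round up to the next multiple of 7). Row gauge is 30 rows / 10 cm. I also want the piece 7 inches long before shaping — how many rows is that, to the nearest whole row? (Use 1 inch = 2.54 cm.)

Finished = 7.5 − 1 = 6.5 inches.
6.5 inches × 2.54 = 16.51 cm.
24/10 = 2.4 sts per cm; 16.51 × 2.4 = 39.62 sts.
Next multiple of 7 → 42.
7 inches = 17.78 cm; × 3 = 53.34 → 53 rows.

Cast on 42 stitches; work 53 rows.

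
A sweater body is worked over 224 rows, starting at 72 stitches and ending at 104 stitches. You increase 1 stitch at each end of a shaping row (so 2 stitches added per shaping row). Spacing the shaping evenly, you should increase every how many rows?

Increase every 14th row.

Stitches to add: |104 − 72| = 32.
Shaping rows needed: 32 / 2 = 16.
224 rows / 16 = every 14 rows.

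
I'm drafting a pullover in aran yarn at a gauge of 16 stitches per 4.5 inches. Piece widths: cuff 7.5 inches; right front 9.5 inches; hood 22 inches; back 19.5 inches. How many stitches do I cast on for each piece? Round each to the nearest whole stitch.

Rate = 16/4.5 = 3.556 sts per in.
cuff: 7.5 × 3.556 = 26.67 → 27.
right front: 9.5 × 3.556 = 33.78 → 34.
hood: 22 × 3.556 = 78.22 → 78.
back: 19.5 × 3.556 = 69.33 → 69.

cuff 27; right front 34; hood 78; back 69.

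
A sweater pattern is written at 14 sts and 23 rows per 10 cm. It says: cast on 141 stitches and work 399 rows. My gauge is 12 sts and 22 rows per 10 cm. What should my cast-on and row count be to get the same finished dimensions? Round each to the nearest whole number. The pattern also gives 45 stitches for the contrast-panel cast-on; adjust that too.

Stitches: 141 × 12/14 = 120.86 → 121.
Rows: 399 × 22/23 = 381.65 → 382.
contrast-panel cast-on: 45 × 12/14 = 38.57 → 39.

Cast on 121 stitches; work 382 rows; contrast-panel cast-on 39 stitches.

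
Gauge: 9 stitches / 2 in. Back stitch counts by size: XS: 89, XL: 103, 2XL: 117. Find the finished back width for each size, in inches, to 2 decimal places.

XS 19.78 inches; XL 22.89 inches; 2XL 26.00 inches.

9/2 = 4.5 sts per in.
XS: 89 / 4.5 = 19.778 → 19.78 in.
XL: 103 / 4.5 = 22.889 → 22.89 in.
2XL: 117 / 4.5 = 26.000 → 26.00 in.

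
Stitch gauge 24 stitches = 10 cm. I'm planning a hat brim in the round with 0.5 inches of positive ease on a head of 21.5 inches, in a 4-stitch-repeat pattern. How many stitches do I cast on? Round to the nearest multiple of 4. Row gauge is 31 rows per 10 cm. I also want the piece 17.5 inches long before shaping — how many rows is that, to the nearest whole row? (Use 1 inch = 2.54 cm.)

Cast on 136 stitches; work 138 rows.

Finished = 21.5 + 0.5 = 22 inches.
22 inches × 2.54 = 55.88 cm.
24/10 = 2.4 sts per cm; 55.88 × 2.4 = 134.11 sts.
Nearest multiple of 4 → 136.
17.5 inches = 44.45 cm; × 3.1 = 137.79 → 138 rows.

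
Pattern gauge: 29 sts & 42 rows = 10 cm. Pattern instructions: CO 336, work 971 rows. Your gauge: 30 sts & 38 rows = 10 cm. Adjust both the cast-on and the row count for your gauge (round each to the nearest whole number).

Stitches: 336 × 30/29 = 347.59 → 348.
Rows: 971 × 38/42 = 878.52 → 879.

Cast on 348 stitches; work 879 rows.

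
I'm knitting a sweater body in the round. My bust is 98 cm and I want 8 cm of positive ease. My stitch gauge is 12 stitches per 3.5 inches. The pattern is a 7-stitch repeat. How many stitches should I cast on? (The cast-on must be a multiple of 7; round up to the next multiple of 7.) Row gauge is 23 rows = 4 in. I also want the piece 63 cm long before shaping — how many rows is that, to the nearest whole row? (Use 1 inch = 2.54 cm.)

Finished = 98 + 8 = 106 cm.
106 cm × 1/2.54 = 41.73 inches.
12/3.5 = 3.429 sts per in; 41.73 × 3.429 = 143.08 sts.
Next multiple of 7 → 147.
63 cm = 24.80 inches; × 5.75 = 142.62 → 143 rows.

Cast on 147 stitches; work 143 rows.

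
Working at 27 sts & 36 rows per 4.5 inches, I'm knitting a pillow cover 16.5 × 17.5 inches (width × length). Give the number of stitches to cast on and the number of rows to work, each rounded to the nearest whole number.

Stitch gauge = 27/4.5 = 6 sts/in; 16.5 × 6 = 99.00 → 99 sts.
Row gauge = 36/4.5 = 8 rows/in; 17.5 × 8 = 140.00 → 140 rows.

Cast on 99 stitches and work 140 rows.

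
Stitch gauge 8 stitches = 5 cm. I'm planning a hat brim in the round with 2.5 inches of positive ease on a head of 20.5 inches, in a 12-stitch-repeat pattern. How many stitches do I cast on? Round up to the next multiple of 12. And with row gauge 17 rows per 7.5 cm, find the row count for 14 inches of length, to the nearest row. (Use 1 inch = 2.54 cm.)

Cast on 96 stitches; work 81 rows.

Finished = 20.5 + 2.5 = 23 inches.
23 inches × 2.54 = 58.42 cm.
8/5 = 1.6 sts per cm; 58.42 × 1.6 = 93.47 sts.
Next multiple of 12 → 96.
14 inches = 35.56 cm; × 2.267 = 80.60 → 81 rows.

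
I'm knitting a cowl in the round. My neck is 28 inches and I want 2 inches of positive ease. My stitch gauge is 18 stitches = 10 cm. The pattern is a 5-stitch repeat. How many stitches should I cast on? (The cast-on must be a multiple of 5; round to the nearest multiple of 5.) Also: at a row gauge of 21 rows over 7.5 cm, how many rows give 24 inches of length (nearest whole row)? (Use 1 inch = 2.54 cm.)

Cast on 135 stitches; work 171 rows.

Finished = 28 + 2 = 30 inches.
30 inches × 2.54 = 76.20 cm.
18/10 = 1.8 sts per cm; 76.20 × 1.8 = 137.16 sts.
Nearest multiple of 5 → 135.
24 inches = 60.96 cm; × 2.8 = 170.69 → 171 rows.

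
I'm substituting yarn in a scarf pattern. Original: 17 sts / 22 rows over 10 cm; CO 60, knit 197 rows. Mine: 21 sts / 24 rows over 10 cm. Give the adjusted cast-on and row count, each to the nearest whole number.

Stitches: 60 × 21/17 = 74.12 → 74.
Rows: 197 × 24/22 = 214.91 → 215.

Cast on 74 stitches; work 215 rows.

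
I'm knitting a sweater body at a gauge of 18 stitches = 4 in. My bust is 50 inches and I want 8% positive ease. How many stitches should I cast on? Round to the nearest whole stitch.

Finished = 50 × 1.08 = 54.00 in.
18 / 4 = 4.5 sts per inch.
54.00 × 4.5 = 243.00 sts.

243 stitches.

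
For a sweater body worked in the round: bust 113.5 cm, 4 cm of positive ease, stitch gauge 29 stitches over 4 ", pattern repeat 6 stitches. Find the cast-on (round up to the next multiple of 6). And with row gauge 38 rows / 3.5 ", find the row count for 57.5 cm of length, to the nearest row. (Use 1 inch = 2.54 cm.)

Finished = 113.5 + 4 = 117.5 cm.
117.5 cm × 1/2.54 = 46.26 inches.
29/4 = 7.25 sts per in; 46.26 × 7.25 = 335.38 sts.
Next multiple of 6 → 336.
57.5 cm = 22.64 inches; × 10.857 = 245.78 → 246 rows.

Cast on 336 stitches; work 246 rows.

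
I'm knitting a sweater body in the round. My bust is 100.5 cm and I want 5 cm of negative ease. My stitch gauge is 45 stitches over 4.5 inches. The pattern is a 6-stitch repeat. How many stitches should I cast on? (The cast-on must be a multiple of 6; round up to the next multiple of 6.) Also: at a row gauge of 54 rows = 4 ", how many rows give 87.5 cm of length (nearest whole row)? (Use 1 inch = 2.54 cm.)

Finished = 100.5 − 5 = 95.5 cm.
95.5 cm × 1/2.54 = 37.60 inches.
45/4.5 = 10 sts per in; 37.60 × 10 = 375.98 sts.
Next multiple of 6 → 378.
87.5 cm = 34.45 inches; × 13.5 = 465.06 → 465 rows.

Cast on 378 stitches; work 465 rows.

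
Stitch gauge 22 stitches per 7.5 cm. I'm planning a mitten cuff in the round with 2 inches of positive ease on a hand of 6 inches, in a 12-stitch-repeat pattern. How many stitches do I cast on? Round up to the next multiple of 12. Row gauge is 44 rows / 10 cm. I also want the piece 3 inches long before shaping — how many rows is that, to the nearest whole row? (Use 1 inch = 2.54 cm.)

Finished = 6 + 2 = 8 inches.
8 inches × 2.54 = 20.32 cm.
22/7.5 = 2.933 sts per cm; 20.32 × 2.933 = 59.61 sts.
Next multiple of 12 → 60.
3 inches = 7.62 cm; × 4.4 = 33.53 → 34 rows.

Cast on 60 stitches; work 34 rows.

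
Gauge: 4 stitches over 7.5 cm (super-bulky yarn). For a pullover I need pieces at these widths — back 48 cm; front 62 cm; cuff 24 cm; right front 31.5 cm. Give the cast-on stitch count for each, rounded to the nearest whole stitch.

back 26; front 33; cuff 13; right front 17.

Rate = 4/7.5 = 0.533 sts per cm.
back: 48 × 0.533 = 25.60 → 26.
front: 62 × 0.533 = 33.07 → 33.
cuff: 24 × 0.533 = 12.80 → 13.
right front: 31.5 × 0.533 = 16.80 → 17.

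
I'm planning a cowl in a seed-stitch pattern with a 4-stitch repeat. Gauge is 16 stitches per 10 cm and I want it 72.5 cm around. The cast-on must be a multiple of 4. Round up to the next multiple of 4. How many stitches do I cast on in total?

CO 116 sts.

16 / 10 = 1.6 sts per cm.
72.5 × 1.6 = 116.00 sts.
Next multiple of 4: 116.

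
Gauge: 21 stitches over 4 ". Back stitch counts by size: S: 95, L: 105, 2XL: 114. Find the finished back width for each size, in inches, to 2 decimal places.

S 18.10 inches; L 20.00 inches; 2XL 21.71 inches.

21/4 = 5.25 sts per in.
S: 95 / 5.25 = 18.095 → 18.10 in.
L: 105 / 5.25 = 20.000 → 20.00 in.
2XL: 114 / 5.25 = 21.714 → 21.71 in.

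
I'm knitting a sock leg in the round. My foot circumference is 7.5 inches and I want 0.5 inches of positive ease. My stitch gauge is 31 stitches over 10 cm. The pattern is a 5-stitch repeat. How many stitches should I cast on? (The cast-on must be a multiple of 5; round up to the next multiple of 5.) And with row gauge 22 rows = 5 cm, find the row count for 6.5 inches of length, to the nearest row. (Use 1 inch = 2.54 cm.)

Cast on 65 stitches; work 73 rows.

Finished = 7.5 + 0.5 = 8 inches.
8 inches × 2.54 = 20.32 cm.
31/10 = 3.1 sts per cm; 20.32 × 3.1 = 62.99 sts.
Next multiple of 5 → 65.
6.5 inches = 16.51 cm; × 4.4 = 72.64 → 73 rows.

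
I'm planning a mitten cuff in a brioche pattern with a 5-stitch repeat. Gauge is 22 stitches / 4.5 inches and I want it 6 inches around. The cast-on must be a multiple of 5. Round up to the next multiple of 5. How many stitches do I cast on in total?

22 / 4.5 = 4.889 sts per inch.
6 × 4.889 = 29.33 sts.
Next multiple of 5: 30.

Cast on 30 stitches.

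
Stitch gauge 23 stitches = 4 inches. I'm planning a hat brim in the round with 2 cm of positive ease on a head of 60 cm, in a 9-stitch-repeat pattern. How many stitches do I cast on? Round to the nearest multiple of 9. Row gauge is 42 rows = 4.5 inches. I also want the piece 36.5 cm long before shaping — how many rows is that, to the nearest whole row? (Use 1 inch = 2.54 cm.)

Cast on 144 stitches; work 134 rows.

Finished = 60 + 2 = 62 cm.
62 cm × 1/2.54 = 24.41 inches.
23/4 = 5.75 sts per in; 24.41 × 5.75 = 140.35 sts.
Nearest multiple of 9 → 144.
36.5 cm = 14.37 inches; × 9.333 = 134.12 → 134 rows.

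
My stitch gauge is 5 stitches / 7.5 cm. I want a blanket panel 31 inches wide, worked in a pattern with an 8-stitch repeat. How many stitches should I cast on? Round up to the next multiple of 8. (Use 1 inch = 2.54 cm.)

CO 56 sts.

31 in = 31 × 2.54 = 78.74 cm.
5 / 7.5 = 0.667 sts/cm.
78.74 × 0.667 = 52.49 sts.
→ 56.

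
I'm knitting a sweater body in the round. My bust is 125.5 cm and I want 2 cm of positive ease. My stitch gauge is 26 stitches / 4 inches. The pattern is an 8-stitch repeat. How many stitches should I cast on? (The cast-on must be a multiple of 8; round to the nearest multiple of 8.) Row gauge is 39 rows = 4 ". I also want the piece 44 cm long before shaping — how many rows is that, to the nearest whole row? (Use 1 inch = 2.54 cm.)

Finished = 125.5 + 2 = 127.5 cm.
127.5 cm × 1/2.54 = 50.20 inches.
26/4 = 6.5 sts per in; 50.20 × 6.5 = 326.28 sts.
Nearest multiple of 8 → 328.
44 cm = 17.32 inches; × 9.75 = 168.90 → 169 rows.

Cast on 328 stitches; work 169 rows.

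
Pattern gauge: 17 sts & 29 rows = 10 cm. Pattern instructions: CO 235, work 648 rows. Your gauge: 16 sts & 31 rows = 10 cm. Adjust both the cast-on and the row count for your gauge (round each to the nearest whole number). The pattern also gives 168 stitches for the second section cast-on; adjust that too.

Stitches: 235 × 16/17 = 221.18 → 221.
Rows: 648 × 31/29 = 692.69 → 693.
second section cast-on: 168 × 16/17 = 158.12 → 158.

Cast on 221 stitches; work 693 rows; second section cast-on 158 stitches.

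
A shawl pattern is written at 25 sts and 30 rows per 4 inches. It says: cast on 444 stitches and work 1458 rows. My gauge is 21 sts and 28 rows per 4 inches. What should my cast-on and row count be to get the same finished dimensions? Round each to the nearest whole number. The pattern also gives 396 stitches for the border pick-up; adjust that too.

Stitches: 444 × 21/25 = 372.96 → 373.
Rows: 1458 × 28/30 = 1360.80 → 1361.
border pick-up: 396 × 21/25 = 332.64 → 333.

Cast on 373 stitches; work 1361 rows; border pick-up 333 stitches.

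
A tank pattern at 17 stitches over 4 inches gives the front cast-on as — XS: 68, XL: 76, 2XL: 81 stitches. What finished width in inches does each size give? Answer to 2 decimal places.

17/4 = 4.25 sts per in.
XS: 68 / 4.25 = 16.000 → 16.00 in.
XL: 76 / 4.25 = 17.882 → 17.88 in.
2XL: 81 / 4.25 = 19.059 → 19.06 in.

XS 16.00 inches; XL 17.88 inches; 2XL 19.06 inches.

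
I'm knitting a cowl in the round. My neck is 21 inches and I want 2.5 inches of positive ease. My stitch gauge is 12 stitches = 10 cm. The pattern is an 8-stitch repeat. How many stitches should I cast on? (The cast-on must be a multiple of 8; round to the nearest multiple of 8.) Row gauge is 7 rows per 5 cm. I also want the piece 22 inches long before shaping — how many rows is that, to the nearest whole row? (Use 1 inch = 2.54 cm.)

Finished = 21 + 2.5 = 23.5 inches.
23.5 inches × 2.54 = 59.69 cm.
12/10 = 1.2 sts per cm; 59.69 × 1.2 = 71.63 sts.
Nearest multiple of 8 → 72.
22 inches = 55.88 cm; × 1.4 = 78.23 → 78 rows.

Cast on 72 stitches; work 78 rows.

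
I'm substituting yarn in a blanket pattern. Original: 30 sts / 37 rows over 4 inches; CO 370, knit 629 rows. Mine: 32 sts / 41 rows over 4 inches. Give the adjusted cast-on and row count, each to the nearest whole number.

Cast on 395 stitches; work 697 rows.

Stitches: 370 × 32/30 = 394.67 → 395.
Rows: 629 × 41/37 = 697.00 → 697.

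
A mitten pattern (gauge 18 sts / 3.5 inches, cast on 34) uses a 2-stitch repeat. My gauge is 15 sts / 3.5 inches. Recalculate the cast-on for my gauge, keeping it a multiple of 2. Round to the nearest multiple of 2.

34 × 15 / 18 = 28.33.
Nearest multiple of 2: 28.

Cast on 28 stitches.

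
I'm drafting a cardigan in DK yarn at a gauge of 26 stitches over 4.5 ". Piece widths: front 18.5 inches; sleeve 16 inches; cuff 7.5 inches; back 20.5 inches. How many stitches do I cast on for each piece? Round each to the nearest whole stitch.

Rate = 26/4.5 = 5.778 sts per in.
front: 18.5 × 5.778 = 106.89 → 107.
sleeve: 16 × 5.778 = 92.44 → 92.
cuff: 7.5 × 5.778 = 43.33 → 43.
back: 20.5 × 5.778 = 118.44 → 118.

front 107; sleeve 92; cuff 43; back 118.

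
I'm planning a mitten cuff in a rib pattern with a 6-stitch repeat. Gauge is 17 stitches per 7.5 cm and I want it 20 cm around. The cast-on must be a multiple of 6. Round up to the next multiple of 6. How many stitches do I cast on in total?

17 / 7.5 = 2.267 sts per cm.
20 × 2.267 = 45.33 sts.
Next multiple of 6: 48.

Cast on 48 stitches.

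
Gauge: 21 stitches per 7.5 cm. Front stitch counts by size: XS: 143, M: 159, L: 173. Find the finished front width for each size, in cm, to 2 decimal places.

XS 51.07 cm; M 56.79 cm; L 61.79 cm.

21/7.5 = 2.8 sts per cm.
XS: 143 / 2.8 = 51.071 → 51.07 cm.
M: 159 / 2.8 = 56.786 → 56.79 cm.
L: 173 / 2.8 = 61.786 → 61.79 cm.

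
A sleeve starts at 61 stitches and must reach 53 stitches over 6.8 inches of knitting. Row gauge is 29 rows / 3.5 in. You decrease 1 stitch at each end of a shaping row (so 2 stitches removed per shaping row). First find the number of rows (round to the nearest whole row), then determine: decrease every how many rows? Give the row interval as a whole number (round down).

Rows = 6.8 × 8.286 = 56.3 → 56 rows.
Stitches to remove: 8 → 4 shaping rows (at 2 st each).
56 / 4 = 14.00 → every 14 rows.

Decrease every 14th row.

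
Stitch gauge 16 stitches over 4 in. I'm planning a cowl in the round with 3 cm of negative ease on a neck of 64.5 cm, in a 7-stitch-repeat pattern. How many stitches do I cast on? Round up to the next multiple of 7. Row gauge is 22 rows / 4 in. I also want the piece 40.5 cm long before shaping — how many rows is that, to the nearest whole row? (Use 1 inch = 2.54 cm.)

Cast on 98 stitches; work 88 rows.

Finished = 64.5 − 3 = 61.5 cm.
61.5 cm × 1/2.54 = 24.21 inches.
16/4 = 4 sts per in; 24.21 × 4 = 96.85 sts.
Next multiple of 7 → 98.
40.5 cm = 15.94 inches; × 5.5 = 87.70 → 88 rows.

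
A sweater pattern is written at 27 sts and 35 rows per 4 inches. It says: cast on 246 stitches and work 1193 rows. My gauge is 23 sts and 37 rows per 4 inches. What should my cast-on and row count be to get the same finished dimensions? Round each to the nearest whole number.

Cast on 210 stitches; work 1261 rows.

Stitches: 246 × 23/27 = 209.56 → 210.
Rows: 1193 × 37/35 = 1261.17 → 1261.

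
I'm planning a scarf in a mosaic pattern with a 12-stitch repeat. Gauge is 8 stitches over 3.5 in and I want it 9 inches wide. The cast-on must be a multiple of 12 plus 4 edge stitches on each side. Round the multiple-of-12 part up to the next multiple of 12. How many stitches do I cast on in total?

8 / 3.5 = 2.286 sts per inch.
9 × 2.286 = 20.57 sts.
Less 8 edge sts → 12.57 for the repeat.
Next multiple of 12: 24.
Add back 8 edge sts → 32.

Cast on 32 stitches.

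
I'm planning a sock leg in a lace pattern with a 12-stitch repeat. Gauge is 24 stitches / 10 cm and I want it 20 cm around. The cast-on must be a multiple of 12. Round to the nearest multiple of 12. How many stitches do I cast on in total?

24 / 10 = 2.4 sts per cm.
20 × 2.4 = 48.00 sts.
Nearest multiple of 12: 48.

CO 48 sts.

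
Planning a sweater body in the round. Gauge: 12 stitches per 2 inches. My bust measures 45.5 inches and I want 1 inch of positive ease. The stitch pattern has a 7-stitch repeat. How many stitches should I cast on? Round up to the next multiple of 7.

Finished = 45.5 + 1 = 46.5 inches.
12 / 2 = 6 sts/in.
46.5 × 6 = 279.00 sts.
Next multiple of 7: 280.

Cast on 280 stitches.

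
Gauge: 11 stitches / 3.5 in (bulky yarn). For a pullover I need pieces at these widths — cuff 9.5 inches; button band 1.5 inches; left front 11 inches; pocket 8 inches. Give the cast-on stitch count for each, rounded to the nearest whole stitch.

Rate = 11/3.5 = 3.143 sts per in.
cuff: 9.5 × 3.143 = 29.86 → 30.
button band: 1.5 × 3.143 = 4.71 → 5.
left front: 11 × 3.143 = 34.57 → 35.
pocket: 8 × 3.143 = 25.14 → 25.

cuff 30; button band 5; left front 35; pocket 25.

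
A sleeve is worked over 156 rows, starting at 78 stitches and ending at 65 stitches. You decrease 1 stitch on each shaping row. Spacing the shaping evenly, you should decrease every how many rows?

Stitches to remove: |65 − 78| = 13.
Shaping rows needed: 13 / 1 = 13.
156 rows / 13 = every 12 rows.

Decrease every 12th row.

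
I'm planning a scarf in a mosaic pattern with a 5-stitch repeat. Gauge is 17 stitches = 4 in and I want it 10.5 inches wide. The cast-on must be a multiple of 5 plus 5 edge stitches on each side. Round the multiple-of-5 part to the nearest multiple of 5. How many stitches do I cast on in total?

17 / 4 = 4.25 sts per inch.
10.5 × 4.25 = 44.62 sts.
Less 10 edge sts → 34.62 for the repeat.
Nearest multiple of 5: 35.
Add back 10 edge sts → 45.

CO 45 sts.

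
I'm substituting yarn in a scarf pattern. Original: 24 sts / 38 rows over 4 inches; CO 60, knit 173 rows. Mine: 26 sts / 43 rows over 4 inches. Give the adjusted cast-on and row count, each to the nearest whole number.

Stitches: 60 × 26/24 = 65.00 → 65.
Rows: 173 × 43/38 = 195.76 → 196.

Cast on 65 stitches; work 196 rows.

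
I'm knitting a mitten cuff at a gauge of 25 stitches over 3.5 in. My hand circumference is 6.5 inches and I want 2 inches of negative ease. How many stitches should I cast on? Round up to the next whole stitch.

33 stitches.

Finished = 6.5 − 2 = 4.5 in.
25 / 3.5 = 7.143 sts per inch.
4.50 × 7.143 = 32.14 sts.
→ 33 sts.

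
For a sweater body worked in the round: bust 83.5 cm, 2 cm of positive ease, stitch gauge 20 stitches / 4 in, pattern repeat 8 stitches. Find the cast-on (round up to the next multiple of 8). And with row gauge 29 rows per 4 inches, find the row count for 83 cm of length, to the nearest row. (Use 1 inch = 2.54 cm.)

Cast on 176 stitches; work 237 rows.

Finished = 83.5 + 2 = 85.5 cm.
85.5 cm × 1/2.54 = 33.66 inches.
20/4 = 5 sts per in; 33.66 × 5 = 168.31 sts.
Next multiple of 8 → 176.
83 cm = 32.68 inches; × 7.25 = 236.91 → 237 rows.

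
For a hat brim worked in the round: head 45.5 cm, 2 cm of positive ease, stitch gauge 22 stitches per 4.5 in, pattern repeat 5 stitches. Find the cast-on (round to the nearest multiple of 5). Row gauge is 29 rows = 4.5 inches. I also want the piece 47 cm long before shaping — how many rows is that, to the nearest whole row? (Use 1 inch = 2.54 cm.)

Finished = 45.5 + 2 = 47.5 cm.
47.5 cm × 1/2.54 = 18.70 inches.
22/4.5 = 4.889 sts per in; 18.70 × 4.889 = 91.43 sts.
Nearest multiple of 5 → 90.
47 cm = 18.50 inches; × 6.444 = 119.25 → 119 rows.

Cast on 90 stitches; work 119 rows.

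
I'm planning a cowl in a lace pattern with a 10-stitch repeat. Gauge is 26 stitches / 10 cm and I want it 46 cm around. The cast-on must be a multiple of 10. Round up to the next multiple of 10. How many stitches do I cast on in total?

Cast on 120 stitches.

26 / 10 = 2.6 sts per cm.
46 × 2.6 = 119.60 sts.
Next multiple of 10: 120.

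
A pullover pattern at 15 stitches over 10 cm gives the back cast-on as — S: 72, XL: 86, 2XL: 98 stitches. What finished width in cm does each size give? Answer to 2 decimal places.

15/10 = 1.5 sts per cm.
S: 72 / 1.5 = 48.000 → 48.00 cm.
XL: 86 / 1.5 = 57.333 → 57.33 cm.
2XL: 98 / 1.5 = 65.333 → 65.33 cm.

S 48.00 cm; XL 57.33 cm; 2XL 65.33 cm.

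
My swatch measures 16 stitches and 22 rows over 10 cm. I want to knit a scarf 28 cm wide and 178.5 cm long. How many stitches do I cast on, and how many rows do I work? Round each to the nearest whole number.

Cast on 45 stitches and work 393 rows.

Stitch gauge = 16/10 = 1.6 sts/cm; 28 × 1.6 = 44.80 → 45 sts.
Row gauge = 22/10 = 2.2 rows/cm; 178.5 × 2.2 = 392.70 → 393 rows.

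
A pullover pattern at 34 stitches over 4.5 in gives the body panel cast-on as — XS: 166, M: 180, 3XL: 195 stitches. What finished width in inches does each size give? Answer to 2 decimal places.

XS 21.97 inches; M 23.82 inches; 3XL 25.81 inches.

34/4.5 = 7.556 sts per in.
XS: 166 / 7.556 = 21.971 → 21.97 in.
M: 180 / 7.556 = 23.824 → 23.82 in.
3XL: 195 / 7.556 = 25.809 → 25.81 in.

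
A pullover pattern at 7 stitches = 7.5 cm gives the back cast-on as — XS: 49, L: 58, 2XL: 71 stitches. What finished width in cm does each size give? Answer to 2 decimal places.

7/7.5 = 0.933 sts per cm.
XS: 49 / 0.933 = 52.500 → 52.50 cm.
L: 58 / 0.933 = 62.143 → 62.14 cm.
2XL: 71 / 0.933 = 76.071 → 76.07 cm.

XS 52.50 cm; L 62.14 cm; 2XL 76.07 cm.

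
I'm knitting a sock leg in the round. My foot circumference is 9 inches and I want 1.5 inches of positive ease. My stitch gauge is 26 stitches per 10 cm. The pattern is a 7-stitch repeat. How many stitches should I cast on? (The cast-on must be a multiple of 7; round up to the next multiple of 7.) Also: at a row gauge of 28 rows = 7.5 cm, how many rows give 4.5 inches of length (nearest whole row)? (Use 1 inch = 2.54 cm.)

Finished = 9 + 1.5 = 10.5 inches.
10.5 inches × 2.54 = 26.67 cm.
26/10 = 2.6 sts per cm; 26.67 × 2.6 = 69.34 sts.
Next multiple of 7 → 70.
4.5 inches = 11.43 cm; × 3.733 = 42.67 → 43 rows.

Cast on 70 stitches; work 43 rows.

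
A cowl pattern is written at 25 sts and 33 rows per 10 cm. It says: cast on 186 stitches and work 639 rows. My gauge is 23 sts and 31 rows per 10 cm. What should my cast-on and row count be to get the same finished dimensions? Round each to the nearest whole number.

Stitches: 186 × 23/25 = 171.12 → 171.
Rows: 639 × 31/33 = 600.27 → 600.

Cast on 171 stitches; work 600 rows.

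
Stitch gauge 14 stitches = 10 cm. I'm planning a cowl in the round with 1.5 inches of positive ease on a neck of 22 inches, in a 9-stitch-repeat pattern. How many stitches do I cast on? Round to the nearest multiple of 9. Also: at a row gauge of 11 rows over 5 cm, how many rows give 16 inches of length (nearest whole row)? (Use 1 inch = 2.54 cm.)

Cast on 81 stitches; work 89 rows.

Finished = 22 + 1.5 = 23.5 inches.
23.5 inches × 2.54 = 59.69 cm.
14/10 = 1.4 sts per cm; 59.69 × 1.4 = 83.57 sts.
Nearest multiple of 9 → 81.
16 inches = 40.64 cm; × 2.2 = 89.41 → 89 rows.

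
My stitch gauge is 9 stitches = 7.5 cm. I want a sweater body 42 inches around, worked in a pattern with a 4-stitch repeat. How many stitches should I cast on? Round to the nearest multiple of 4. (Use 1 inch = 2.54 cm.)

42 in = 42 × 2.54 = 106.68 cm.
9 / 7.5 = 1.2 sts/cm.
106.68 × 1.2 = 128.02 sts.
→ 128.

128 stitches.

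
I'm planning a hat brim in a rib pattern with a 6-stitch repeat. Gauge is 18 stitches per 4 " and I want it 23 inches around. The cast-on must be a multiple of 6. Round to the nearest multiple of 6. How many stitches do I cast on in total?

CO 102 sts.

18 / 4 = 4.5 sts per inch.
23 × 4.5 = 103.50 sts.
Nearest multiple of 6: 102.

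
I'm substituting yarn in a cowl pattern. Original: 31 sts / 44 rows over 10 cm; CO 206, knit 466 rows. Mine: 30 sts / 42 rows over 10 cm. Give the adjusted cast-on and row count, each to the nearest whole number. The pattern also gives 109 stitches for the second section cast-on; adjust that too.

Cast on 199 stitches; work 445 rows; second section cast-on 105 stitches.

Stitches: 206 × 30/31 = 199.35 → 199.
Rows: 466 × 42/44 = 444.82 → 445.
second section cast-on: 109 × 30/31 = 105.48 → 105.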